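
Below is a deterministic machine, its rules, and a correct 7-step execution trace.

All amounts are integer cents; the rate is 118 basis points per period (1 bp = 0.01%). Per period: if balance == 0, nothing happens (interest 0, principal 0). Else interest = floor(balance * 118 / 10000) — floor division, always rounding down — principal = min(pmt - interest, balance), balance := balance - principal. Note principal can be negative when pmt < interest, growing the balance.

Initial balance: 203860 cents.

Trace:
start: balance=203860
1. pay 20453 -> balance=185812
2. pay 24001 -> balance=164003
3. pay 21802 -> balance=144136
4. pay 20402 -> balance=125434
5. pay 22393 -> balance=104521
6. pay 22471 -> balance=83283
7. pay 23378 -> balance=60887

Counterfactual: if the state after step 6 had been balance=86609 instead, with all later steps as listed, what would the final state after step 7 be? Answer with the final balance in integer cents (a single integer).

state after step 6 := balance=86609
7. pay 23378 -> balance=64252

64252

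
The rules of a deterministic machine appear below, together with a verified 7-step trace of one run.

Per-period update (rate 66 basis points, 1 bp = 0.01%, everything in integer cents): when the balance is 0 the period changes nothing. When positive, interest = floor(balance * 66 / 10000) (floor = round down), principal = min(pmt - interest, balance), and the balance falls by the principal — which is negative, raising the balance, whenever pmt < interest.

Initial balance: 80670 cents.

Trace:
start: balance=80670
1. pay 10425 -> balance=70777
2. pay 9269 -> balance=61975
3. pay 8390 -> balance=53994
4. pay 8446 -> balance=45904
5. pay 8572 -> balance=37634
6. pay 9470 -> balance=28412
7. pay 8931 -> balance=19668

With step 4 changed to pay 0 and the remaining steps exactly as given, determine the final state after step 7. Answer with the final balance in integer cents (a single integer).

(re-executing from step 4 with the substitution; state before step 4: balance=53994)
4. pay 0 -> balance=54350
5. pay 8572 -> balance=46136
6. pay 9470 -> balance=36970
7. pay 8931 -> balance=28283

28283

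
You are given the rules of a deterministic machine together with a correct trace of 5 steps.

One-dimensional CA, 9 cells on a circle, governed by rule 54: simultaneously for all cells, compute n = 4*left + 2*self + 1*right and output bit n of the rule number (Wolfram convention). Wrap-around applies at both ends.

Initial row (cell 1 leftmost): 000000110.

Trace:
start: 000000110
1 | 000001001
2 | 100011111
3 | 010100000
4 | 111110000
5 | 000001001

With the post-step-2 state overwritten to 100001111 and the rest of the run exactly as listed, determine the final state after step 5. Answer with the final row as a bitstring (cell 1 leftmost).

000000101

state after step 2 := 100001111
3 | 010010000
4 | 111111000
5 | 000000101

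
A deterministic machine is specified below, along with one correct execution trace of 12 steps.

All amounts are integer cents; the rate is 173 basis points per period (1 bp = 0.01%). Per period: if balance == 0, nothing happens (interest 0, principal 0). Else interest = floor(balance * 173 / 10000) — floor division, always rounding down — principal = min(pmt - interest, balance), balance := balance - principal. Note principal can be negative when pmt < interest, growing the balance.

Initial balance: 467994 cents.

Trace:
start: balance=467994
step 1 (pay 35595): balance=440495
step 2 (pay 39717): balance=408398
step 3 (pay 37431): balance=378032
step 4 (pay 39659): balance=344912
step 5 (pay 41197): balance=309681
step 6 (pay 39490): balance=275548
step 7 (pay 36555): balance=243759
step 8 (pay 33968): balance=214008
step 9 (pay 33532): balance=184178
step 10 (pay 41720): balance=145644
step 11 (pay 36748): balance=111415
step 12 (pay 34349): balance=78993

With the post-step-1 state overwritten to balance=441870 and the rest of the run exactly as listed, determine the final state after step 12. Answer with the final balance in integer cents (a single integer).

80654

state after step 1 := balance=441870
step 2 (pay 39717): balance=409797
step 3 (pay 37431): balance=379455
step 4 (pay 39659): balance=346360
step 5 (pay 41197): balance=311155
step 6 (pay 39490): balance=277047
step 7 (pay 36555): balance=245284
step 8 (pay 33968): balance=215559
step 9 (pay 33532): balance=185756
step 10 (pay 41720): balance=147249
step 11 (pay 36748): balance=113048
step 12 (pay 34349): balance=80654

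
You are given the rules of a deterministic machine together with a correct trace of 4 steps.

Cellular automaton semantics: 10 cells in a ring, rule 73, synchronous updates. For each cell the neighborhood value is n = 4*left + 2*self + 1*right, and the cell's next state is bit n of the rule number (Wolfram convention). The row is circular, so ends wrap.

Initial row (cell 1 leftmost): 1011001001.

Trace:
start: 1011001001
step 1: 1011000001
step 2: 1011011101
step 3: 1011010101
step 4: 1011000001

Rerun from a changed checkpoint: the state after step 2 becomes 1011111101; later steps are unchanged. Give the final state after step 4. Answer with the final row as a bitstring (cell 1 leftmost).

1000110001

state after step 2 := 1011111101
step 3: 1010000101
step 4: 1000110001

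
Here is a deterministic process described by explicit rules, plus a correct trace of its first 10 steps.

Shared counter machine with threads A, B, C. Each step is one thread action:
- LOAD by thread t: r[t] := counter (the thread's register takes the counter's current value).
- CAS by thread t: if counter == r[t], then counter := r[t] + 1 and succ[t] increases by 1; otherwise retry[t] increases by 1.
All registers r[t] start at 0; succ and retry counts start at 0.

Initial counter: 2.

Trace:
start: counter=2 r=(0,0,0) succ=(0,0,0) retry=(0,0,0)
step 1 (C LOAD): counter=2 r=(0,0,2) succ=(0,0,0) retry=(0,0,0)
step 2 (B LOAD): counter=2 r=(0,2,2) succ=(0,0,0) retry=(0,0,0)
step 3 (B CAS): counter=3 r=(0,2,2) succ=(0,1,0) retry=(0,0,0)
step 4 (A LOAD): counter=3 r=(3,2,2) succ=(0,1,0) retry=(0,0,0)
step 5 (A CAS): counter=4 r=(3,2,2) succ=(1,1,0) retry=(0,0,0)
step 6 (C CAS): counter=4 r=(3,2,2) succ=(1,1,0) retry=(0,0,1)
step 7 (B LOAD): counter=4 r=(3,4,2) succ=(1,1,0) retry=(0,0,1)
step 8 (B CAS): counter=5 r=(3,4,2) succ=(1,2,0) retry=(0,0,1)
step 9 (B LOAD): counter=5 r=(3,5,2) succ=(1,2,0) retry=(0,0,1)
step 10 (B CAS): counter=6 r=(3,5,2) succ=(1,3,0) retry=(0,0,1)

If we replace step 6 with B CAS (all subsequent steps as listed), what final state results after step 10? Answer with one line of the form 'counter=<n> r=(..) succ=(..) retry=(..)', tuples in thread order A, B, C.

(re-executing from step 6 with the substitution; state before step 6: counter=4 r=(3,2,2) succ=(1,1,0) retry=(0,0,0))
step 6 (B CAS): counter=4 r=(3,2,2) succ=(1,1,0) retry=(0,1,0)
step 7 (B LOAD): counter=4 r=(3,4,2) succ=(1,1,0) retry=(0,1,0)
step 8 (B CAS): counter=5 r=(3,4,2) succ=(1,2,0) retry=(0,1,0)
step 9 (B LOAD): counter=5 r=(3,5,2) succ=(1,2,0) retry=(0,1,0)
step 10 (B CAS): counter=6 r=(3,5,2) succ=(1,3,0) retry=(0,1,0)

counter=6 r=(3,5,2) succ=(1,3,0) retry=(0,1,0)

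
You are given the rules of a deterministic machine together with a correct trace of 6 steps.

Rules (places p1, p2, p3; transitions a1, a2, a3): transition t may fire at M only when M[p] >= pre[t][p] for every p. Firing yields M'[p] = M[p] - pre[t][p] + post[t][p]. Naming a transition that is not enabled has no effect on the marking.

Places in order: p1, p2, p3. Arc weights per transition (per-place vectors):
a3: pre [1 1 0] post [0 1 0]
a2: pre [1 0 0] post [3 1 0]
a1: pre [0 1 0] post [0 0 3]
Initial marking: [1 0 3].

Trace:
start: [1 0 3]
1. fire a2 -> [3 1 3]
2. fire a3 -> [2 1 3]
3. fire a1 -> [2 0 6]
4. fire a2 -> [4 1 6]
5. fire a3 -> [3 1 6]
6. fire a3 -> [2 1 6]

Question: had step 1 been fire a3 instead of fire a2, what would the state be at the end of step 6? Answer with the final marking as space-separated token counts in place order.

(re-executing from step 1 with the substitution; state before step 1: [1 0 3])
1. fire a3 -> [1 0 3]
2. fire a3 -> [1 0 3]
3. fire a1 -> [1 0 3]
4. fire a2 -> [3 1 3]
5. fire a3 -> [2 1 3]
6. fire a3 -> [1 1 3]

1 1 3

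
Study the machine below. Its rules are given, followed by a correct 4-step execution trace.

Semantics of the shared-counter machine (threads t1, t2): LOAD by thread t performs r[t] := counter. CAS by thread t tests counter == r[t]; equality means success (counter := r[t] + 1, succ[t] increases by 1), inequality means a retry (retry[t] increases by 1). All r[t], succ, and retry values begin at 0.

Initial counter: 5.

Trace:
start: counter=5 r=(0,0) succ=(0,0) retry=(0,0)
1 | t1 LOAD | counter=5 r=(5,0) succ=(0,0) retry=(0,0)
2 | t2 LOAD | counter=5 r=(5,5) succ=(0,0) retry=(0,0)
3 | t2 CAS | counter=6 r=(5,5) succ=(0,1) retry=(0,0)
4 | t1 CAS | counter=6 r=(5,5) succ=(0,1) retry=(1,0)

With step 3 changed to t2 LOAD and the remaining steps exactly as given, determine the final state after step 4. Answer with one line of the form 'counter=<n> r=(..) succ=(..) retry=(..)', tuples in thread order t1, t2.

(re-executing from step 3 with the substitution; state before step 3: counter=5 r=(5,5) succ=(0,0) retry=(0,0))
3 | t2 LOAD | counter=5 r=(5,5) succ=(0,0) retry=(0,0)
4 | t1 CAS | counter=6 r=(5,5) succ=(1,0) retry=(0,0)

counter=6 r=(5,5) succ=(1,0) retry=(0,0)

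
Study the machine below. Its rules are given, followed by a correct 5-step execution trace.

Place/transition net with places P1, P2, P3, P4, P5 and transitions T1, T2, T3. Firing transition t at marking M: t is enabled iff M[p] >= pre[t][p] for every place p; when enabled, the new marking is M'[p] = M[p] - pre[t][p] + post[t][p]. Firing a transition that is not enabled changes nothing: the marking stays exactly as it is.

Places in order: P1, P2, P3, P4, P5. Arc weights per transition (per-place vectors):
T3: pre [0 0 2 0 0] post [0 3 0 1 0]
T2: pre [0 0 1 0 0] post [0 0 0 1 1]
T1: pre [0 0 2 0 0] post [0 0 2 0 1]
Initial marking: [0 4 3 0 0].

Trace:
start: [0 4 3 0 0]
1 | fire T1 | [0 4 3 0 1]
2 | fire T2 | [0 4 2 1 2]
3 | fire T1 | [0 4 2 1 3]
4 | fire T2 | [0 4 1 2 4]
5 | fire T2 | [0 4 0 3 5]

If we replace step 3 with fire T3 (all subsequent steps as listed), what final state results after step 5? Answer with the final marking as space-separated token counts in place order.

0 7 0 2 2

(re-executing from step 3 with the substitution; state before step 3: [0 4 2 1 2])
3 | fire T3 | [0 7 0 2 2]
4 | fire T2 | [0 7 0 2 2]
5 | fire T2 | [0 7 0 2 2]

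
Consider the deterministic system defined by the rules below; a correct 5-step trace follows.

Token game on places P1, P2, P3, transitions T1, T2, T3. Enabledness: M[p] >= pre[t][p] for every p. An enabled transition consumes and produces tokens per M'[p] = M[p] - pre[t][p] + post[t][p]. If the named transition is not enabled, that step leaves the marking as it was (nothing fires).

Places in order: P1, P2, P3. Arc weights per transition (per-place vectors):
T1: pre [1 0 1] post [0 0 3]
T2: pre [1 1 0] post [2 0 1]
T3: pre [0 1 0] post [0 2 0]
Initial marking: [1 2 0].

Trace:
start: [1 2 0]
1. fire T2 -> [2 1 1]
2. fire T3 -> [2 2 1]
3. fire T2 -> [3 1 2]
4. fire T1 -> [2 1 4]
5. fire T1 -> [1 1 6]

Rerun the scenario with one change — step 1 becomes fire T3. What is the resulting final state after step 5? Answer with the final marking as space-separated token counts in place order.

(re-executing from step 1 with the substitution; state before step 1: [1 2 0])
1. fire T3 -> [1 3 0]
2. fire T3 -> [1 4 0]
3. fire T2 -> [2 3 1]
4. fire T1 -> [1 3 3]
5. fire T1 -> [0 3 5]

0 3 5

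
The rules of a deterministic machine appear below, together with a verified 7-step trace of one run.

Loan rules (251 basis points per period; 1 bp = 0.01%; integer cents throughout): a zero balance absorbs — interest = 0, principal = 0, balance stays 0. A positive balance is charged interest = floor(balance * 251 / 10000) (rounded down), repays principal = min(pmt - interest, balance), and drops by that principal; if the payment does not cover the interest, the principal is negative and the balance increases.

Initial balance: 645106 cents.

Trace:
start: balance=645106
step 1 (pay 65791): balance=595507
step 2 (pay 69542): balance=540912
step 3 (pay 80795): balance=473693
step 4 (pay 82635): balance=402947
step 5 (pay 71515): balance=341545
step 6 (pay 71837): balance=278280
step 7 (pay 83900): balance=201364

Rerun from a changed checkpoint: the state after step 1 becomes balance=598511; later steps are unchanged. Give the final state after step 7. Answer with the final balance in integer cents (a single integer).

204852

state after step 1 := balance=598511
step 2 (pay 69542): balance=543991
step 3 (pay 80795): balance=476850
step 4 (pay 82635): balance=406183
step 5 (pay 71515): balance=344863
step 6 (pay 71837): balance=281682
step 7 (pay 83900): balance=204852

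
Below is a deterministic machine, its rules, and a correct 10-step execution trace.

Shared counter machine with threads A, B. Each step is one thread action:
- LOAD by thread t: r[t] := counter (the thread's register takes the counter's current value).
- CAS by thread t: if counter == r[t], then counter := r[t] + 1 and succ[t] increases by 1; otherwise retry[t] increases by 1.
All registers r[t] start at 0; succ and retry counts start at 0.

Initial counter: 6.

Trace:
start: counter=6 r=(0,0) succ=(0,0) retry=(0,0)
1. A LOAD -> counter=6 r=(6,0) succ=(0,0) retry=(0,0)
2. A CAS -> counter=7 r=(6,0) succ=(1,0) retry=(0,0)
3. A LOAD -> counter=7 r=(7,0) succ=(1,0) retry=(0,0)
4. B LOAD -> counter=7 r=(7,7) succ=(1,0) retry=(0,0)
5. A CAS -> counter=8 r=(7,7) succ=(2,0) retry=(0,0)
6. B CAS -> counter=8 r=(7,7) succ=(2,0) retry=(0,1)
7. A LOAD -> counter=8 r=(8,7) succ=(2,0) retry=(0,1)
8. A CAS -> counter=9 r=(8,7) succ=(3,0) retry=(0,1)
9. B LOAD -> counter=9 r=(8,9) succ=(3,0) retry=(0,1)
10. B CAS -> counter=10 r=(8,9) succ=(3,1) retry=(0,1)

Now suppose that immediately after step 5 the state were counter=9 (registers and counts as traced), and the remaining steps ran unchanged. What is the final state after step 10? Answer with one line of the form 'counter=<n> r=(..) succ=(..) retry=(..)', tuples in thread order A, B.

state after step 5 := counter=9 r=(7,7) succ=(2,0) retry=(0,0)
6. B CAS -> counter=9 r=(7,7) succ=(2,0) retry=(0,1)
7. A LOAD -> counter=9 r=(9,7) succ=(2,0) retry=(0,1)
8. A CAS -> counter=10 r=(9,7) succ=(3,0) retry=(0,1)
9. B LOAD -> counter=10 r=(9,10) succ=(3,0) retry=(0,1)
10. B CAS -> counter=11 r=(9,10) succ=(3,1) retry=(0,1)

counter=11 r=(9,10) succ=(3,1) retry=(0,1)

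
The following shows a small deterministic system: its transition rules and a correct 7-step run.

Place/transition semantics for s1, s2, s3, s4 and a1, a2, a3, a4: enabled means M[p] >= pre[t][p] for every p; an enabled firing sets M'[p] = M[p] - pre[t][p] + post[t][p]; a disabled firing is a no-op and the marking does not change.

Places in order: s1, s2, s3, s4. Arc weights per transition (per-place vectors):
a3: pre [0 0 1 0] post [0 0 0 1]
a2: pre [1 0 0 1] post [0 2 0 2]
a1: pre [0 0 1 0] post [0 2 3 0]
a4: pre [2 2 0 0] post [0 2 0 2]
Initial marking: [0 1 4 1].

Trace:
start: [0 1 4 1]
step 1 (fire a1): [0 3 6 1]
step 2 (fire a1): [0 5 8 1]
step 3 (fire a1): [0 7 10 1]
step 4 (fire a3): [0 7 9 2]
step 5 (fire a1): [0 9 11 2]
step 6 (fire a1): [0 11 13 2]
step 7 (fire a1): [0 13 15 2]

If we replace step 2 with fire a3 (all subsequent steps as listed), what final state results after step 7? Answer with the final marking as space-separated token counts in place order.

0 11 12 3

(re-executing from step 2 with the substitution; state before step 2: [0 3 6 1])
step 2 (fire a3): [0 3 5 2]
step 3 (fire a1): [0 5 7 2]
step 4 (fire a3): [0 5 6 3]
step 5 (fire a1): [0 7 8 3]
step 6 (fire a1): [0 9 10 3]
step 7 (fire a1): [0 11 12 3]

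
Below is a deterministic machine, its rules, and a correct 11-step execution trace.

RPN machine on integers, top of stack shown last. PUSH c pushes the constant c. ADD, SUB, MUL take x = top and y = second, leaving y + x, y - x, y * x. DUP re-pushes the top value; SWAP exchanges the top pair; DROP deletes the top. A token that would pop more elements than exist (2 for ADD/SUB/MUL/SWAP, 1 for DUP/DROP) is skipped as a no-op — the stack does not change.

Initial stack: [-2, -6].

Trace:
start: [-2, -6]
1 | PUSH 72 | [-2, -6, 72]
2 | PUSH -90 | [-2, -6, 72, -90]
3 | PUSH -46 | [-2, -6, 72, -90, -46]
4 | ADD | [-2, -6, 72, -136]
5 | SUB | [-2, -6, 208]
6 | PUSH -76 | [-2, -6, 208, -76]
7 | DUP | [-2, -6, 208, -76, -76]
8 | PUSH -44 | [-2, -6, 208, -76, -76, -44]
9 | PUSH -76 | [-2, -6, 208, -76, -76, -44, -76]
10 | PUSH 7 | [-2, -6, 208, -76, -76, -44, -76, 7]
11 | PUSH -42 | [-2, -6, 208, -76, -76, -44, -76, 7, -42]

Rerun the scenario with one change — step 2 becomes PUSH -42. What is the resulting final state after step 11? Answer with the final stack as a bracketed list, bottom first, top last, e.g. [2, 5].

(re-executing from step 2 with the substitution; state before step 2: [-2, -6, 72])
2 | PUSH -42 | [-2, -6, 72, -42]
3 | PUSH -46 | [-2, -6, 72, -42, -46]
4 | ADD | [-2, -6, 72, -88]
5 | SUB | [-2, -6, 160]
6 | PUSH -76 | [-2, -6, 160, -76]
7 | DUP | [-2, -6, 160, -76, -76]
8 | PUSH -44 | [-2, -6, 160, -76, -76, -44]
9 | PUSH -76 | [-2, -6, 160, -76, -76, -44, -76]
10 | PUSH 7 | [-2, -6, 160, -76, -76, -44, -76, 7]
11 | PUSH -42 | [-2, -6, 160, -76, -76, -44, -76, 7, -42]

[-2, -6, 160, -76, -76, -44, -76, 7, -42]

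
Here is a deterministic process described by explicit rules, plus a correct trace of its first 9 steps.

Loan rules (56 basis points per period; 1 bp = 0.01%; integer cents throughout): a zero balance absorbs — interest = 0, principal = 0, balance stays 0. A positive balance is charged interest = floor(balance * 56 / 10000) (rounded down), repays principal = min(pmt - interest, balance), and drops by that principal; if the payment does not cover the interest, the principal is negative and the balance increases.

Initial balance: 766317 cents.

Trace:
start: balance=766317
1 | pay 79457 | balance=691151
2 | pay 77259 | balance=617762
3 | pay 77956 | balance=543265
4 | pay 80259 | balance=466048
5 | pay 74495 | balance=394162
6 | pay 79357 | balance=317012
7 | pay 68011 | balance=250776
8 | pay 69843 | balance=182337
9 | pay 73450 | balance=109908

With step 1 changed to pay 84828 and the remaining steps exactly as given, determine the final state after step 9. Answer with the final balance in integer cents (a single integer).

(re-executing from step 1 with the substitution; state before step 1: balance=766317)
1 | pay 84828 | balance=685780
2 | pay 77259 | balance=612361
3 | pay 77956 | balance=537834
4 | pay 80259 | balance=460586
5 | pay 74495 | balance=388670
6 | pay 79357 | balance=311489
7 | pay 68011 | balance=245222
8 | pay 69843 | balance=176752
9 | pay 73450 | balance=104291

104291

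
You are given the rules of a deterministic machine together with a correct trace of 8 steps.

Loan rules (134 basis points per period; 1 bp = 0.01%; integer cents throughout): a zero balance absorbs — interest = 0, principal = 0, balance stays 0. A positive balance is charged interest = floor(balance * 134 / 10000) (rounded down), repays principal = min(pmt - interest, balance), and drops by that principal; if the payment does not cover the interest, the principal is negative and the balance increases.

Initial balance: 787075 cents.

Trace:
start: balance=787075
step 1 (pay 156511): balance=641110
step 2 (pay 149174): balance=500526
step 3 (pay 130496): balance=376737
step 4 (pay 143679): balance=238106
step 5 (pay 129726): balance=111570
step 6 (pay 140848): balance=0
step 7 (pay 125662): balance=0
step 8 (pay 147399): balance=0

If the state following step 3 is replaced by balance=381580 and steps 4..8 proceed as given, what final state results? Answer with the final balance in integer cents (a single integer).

0

state after step 3 := balance=381580
step 4 (pay 143679): balance=243014
step 5 (pay 129726): balance=116544
step 6 (pay 140848): balance=0
step 7 (pay 125662): balance=0
step 8 (pay 147399): balance=0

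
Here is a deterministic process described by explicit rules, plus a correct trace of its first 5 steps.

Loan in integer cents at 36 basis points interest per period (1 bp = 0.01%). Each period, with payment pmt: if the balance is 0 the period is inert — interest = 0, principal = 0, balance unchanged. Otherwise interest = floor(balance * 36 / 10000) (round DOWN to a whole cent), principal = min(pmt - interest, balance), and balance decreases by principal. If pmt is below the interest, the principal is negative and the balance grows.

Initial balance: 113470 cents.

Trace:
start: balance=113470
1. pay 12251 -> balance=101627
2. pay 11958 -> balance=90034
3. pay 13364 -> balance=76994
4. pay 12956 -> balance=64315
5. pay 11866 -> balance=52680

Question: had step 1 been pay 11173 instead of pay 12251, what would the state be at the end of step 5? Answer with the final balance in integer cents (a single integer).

53774

(re-executing from step 1 with the substitution; state before step 1: balance=113470)
1. pay 11173 -> balance=102705
2. pay 11958 -> balance=91116
3. pay 13364 -> balance=78080
4. pay 12956 -> balance=65405
5. pay 11866 -> balance=53774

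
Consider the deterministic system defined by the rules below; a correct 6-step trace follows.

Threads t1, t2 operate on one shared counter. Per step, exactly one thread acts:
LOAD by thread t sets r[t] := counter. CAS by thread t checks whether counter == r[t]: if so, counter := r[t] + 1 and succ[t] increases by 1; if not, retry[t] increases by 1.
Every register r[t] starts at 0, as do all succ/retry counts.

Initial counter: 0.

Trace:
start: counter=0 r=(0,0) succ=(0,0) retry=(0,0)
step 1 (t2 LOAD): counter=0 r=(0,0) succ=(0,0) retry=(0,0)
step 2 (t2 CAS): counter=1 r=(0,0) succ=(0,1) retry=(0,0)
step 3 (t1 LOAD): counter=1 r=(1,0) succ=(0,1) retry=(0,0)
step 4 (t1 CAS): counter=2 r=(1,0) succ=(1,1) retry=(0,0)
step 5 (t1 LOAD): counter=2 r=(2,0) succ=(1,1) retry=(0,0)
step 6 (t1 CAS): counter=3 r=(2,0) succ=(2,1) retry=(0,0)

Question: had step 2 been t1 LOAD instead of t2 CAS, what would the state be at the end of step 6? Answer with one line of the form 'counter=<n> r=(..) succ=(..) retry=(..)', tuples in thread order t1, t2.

(re-executing from step 2 with the substitution; state before step 2: counter=0 r=(0,0) succ=(0,0) retry=(0,0))
step 2 (t1 LOAD): counter=0 r=(0,0) succ=(0,0) retry=(0,0)
step 3 (t1 LOAD): counter=0 r=(0,0) succ=(0,0) retry=(0,0)
step 4 (t1 CAS): counter=1 r=(0,0) succ=(1,0) retry=(0,0)
step 5 (t1 LOAD): counter=1 r=(1,0) succ=(1,0) retry=(0,0)
step 6 (t1 CAS): counter=2 r=(1,0) succ=(2,0) retry=(0,0)

counter=2 r=(1,0) succ=(2,0) retry=(0,0)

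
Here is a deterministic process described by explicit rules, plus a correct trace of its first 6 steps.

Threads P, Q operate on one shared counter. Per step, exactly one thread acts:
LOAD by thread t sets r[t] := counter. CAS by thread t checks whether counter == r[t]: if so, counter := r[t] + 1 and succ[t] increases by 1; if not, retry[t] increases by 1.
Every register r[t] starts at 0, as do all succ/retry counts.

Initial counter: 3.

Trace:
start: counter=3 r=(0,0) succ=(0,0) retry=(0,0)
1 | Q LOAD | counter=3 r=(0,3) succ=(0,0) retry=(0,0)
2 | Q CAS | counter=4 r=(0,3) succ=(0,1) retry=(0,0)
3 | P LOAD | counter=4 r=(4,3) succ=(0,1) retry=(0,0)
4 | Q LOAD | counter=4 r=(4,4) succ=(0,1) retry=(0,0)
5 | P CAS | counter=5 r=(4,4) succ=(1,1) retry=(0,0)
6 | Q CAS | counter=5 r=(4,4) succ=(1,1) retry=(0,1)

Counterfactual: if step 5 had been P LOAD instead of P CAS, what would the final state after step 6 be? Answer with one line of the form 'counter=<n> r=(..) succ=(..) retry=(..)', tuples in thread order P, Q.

counter=5 r=(4,4) succ=(0,2) retry=(0,0)

(re-executing from step 5 with the substitution; state before step 5: counter=4 r=(4,4) succ=(0,1) retry=(0,0))
5 | P LOAD | counter=4 r=(4,4) succ=(0,1) retry=(0,0)
6 | Q CAS | counter=5 r=(4,4) succ=(0,2) retry=(0,0)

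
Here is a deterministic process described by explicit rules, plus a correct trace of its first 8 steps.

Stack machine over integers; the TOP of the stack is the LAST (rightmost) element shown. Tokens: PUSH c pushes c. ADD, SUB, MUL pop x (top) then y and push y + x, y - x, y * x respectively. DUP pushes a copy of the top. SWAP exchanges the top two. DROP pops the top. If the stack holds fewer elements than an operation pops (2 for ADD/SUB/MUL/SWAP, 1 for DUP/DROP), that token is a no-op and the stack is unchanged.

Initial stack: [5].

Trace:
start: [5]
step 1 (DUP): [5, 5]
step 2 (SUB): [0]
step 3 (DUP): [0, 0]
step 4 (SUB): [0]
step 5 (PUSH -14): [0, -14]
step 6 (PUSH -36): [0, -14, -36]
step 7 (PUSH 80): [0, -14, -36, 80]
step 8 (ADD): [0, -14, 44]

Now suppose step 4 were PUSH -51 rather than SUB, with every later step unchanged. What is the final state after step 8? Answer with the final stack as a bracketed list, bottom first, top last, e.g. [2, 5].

[0, 0, -51, -14, 44]

(re-executing from step 4 with the substitution; state before step 4: [0, 0])
step 4 (PUSH -51): [0, 0, -51]
step 5 (PUSH -14): [0, 0, -51, -14]
step 6 (PUSH -36): [0, 0, -51, -14, -36]
step 7 (PUSH 80): [0, 0, -51, -14, -36, 80]
step 8 (ADD): [0, 0, -51, -14, 44]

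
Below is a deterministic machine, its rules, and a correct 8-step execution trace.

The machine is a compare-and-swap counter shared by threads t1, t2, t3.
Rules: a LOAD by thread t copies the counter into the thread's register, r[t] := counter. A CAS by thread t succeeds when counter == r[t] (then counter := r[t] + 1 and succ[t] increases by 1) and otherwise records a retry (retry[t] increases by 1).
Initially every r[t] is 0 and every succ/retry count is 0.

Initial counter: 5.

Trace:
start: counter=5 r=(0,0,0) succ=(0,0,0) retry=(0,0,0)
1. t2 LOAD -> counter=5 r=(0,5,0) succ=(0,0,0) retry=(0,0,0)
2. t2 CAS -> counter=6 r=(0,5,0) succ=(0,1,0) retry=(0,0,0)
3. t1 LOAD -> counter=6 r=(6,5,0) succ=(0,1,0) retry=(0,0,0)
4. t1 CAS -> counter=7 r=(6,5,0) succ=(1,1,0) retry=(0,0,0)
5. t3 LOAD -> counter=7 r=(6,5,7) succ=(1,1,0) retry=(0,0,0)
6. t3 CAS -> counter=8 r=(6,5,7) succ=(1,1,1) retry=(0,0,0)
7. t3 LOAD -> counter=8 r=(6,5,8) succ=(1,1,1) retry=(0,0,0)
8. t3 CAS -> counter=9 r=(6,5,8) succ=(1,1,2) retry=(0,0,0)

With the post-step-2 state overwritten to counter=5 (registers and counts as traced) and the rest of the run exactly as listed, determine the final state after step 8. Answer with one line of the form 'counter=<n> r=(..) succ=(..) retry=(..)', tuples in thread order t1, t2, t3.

counter=8 r=(5,5,7) succ=(1,1,2) retry=(0,0,0)

state after step 2 := counter=5 r=(0,5,0) succ=(0,1,0) retry=(0,0,0)
3. t1 LOAD -> counter=5 r=(5,5,0) succ=(0,1,0) retry=(0,0,0)
4. t1 CAS -> counter=6 r=(5,5,0) succ=(1,1,0) retry=(0,0,0)
5. t3 LOAD -> counter=6 r=(5,5,6) succ=(1,1,0) retry=(0,0,0)
6. t3 CAS -> counter=7 r=(5,5,6) succ=(1,1,1) retry=(0,0,0)
7. t3 LOAD -> counter=7 r=(5,5,7) succ=(1,1,1) retry=(0,0,0)
8. t3 CAS -> counter=8 r=(5,5,7) succ=(1,1,2) retry=(0,0,0)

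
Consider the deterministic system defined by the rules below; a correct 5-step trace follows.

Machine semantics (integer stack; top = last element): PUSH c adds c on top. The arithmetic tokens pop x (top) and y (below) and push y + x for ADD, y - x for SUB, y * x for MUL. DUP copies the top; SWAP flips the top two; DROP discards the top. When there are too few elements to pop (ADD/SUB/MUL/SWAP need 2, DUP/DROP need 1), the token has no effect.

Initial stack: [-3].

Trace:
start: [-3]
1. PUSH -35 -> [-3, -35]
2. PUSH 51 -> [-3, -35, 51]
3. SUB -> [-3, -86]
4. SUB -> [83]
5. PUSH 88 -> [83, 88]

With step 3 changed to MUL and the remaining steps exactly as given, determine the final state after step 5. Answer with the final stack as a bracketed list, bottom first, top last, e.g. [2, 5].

(re-executing from step 3 with the substitution; state before step 3: [-3, -35, 51])
3. MUL -> [-3, -1785]
4. SUB -> [1782]
5. PUSH 88 -> [1782, 88]

[1782, 88]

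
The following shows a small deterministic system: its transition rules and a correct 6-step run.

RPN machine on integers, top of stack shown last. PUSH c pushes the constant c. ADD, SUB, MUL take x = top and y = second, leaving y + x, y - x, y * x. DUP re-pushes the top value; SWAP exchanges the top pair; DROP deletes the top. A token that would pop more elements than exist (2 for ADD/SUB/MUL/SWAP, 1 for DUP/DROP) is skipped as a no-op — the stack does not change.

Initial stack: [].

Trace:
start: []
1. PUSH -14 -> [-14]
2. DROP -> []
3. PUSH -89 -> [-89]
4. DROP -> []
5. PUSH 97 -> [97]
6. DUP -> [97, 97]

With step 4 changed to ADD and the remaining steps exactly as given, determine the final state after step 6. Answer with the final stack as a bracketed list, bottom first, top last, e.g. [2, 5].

(re-executing from step 4 with the substitution; state before step 4: [-89])
4. ADD -> [-89]
5. PUSH 97 -> [-89, 97]
6. DUP -> [-89, 97, 97]

[-89, 97, 97]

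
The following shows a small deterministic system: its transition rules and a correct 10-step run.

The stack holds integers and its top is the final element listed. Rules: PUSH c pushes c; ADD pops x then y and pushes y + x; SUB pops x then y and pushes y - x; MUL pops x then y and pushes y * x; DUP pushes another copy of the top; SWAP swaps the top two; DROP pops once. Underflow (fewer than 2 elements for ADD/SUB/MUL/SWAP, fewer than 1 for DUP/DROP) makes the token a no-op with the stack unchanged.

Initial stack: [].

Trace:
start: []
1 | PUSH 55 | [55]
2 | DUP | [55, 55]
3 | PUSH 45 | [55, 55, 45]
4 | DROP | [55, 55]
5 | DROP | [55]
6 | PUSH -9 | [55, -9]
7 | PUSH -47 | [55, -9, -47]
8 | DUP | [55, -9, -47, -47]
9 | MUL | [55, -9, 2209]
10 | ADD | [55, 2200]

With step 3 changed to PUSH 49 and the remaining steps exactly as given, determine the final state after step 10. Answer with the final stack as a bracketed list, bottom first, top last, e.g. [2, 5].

(re-executing from step 3 with the substitution; state before step 3: [55, 55])
3 | PUSH 49 | [55, 55, 49]
4 | DROP | [55, 55]
5 | DROP | [55]
6 | PUSH -9 | [55, -9]
7 | PUSH -47 | [55, -9, -47]
8 | DUP | [55, -9, -47, -47]
9 | MUL | [55, -9, 2209]
10 | ADD | [55, 2200]

[55, 2200]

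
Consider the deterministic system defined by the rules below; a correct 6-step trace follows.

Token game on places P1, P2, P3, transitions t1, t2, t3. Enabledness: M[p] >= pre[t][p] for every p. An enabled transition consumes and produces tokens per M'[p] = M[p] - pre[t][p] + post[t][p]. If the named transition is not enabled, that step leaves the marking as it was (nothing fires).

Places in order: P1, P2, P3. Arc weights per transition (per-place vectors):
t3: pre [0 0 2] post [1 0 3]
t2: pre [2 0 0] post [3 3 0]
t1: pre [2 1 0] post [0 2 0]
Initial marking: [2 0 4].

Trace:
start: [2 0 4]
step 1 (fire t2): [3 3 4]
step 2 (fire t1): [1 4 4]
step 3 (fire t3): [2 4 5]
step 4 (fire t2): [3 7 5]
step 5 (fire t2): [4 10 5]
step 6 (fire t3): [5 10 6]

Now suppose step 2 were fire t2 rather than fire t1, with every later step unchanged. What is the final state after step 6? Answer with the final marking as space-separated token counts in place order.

(re-executing from step 2 with the substitution; state before step 2: [3 3 4])
step 2 (fire t2): [4 6 4]
step 3 (fire t3): [5 6 5]
step 4 (fire t2): [6 9 5]
step 5 (fire t2): [7 12 5]
step 6 (fire t3): [8 12 6]

8 12 6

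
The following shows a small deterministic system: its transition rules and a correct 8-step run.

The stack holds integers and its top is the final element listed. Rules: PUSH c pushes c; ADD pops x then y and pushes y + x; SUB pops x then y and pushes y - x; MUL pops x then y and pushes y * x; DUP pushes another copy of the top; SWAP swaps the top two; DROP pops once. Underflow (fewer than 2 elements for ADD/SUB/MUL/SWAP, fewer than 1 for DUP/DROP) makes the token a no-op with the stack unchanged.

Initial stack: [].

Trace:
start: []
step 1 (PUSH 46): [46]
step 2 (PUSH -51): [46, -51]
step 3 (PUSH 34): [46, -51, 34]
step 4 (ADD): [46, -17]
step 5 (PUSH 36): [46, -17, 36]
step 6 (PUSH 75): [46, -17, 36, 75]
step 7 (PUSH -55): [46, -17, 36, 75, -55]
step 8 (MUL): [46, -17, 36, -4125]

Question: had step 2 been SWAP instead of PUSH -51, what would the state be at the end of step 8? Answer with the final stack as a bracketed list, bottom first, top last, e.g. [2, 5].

[80, 36, -4125]

(re-executing from step 2 with the substitution; state before step 2: [46])
step 2 (SWAP): [46]
step 3 (PUSH 34): [46, 34]
step 4 (ADD): [80]
step 5 (PUSH 36): [80, 36]
step 6 (PUSH 75): [80, 36, 75]
step 7 (PUSH -55): [80, 36, 75, -55]
step 8 (MUL): [80, 36, -4125]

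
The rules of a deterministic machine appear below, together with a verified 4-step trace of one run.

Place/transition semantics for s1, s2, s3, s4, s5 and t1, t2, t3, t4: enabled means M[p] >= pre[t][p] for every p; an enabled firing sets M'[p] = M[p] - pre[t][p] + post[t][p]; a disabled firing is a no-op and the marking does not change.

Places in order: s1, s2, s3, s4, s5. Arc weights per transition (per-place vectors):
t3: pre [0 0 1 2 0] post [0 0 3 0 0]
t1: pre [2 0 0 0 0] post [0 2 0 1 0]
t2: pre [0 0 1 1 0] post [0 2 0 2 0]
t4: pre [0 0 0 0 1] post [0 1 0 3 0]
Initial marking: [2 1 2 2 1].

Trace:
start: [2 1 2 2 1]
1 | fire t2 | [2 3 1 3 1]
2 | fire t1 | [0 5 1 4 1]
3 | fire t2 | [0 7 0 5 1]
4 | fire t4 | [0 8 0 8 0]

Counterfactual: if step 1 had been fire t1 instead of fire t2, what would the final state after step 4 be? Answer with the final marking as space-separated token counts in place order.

0 6 1 7 0

(re-executing from step 1 with the substitution; state before step 1: [2 1 2 2 1])
1 | fire t1 | [0 3 2 3 1]
2 | fire t1 | [0 3 2 3 1]
3 | fire t2 | [0 5 1 4 1]
4 | fire t4 | [0 6 1 7 0]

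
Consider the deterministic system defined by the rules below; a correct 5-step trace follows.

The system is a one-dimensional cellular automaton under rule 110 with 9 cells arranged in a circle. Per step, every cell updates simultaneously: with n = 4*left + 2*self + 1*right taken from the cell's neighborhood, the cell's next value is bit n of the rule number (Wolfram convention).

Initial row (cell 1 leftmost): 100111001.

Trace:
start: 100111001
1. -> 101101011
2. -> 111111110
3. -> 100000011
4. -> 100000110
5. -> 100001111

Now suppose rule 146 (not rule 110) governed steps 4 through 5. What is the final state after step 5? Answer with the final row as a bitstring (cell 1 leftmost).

001001000

(re-executing steps 4..5 under rule 146; state before step 4: 100000011)
4. -> 010000101
5. -> 001001000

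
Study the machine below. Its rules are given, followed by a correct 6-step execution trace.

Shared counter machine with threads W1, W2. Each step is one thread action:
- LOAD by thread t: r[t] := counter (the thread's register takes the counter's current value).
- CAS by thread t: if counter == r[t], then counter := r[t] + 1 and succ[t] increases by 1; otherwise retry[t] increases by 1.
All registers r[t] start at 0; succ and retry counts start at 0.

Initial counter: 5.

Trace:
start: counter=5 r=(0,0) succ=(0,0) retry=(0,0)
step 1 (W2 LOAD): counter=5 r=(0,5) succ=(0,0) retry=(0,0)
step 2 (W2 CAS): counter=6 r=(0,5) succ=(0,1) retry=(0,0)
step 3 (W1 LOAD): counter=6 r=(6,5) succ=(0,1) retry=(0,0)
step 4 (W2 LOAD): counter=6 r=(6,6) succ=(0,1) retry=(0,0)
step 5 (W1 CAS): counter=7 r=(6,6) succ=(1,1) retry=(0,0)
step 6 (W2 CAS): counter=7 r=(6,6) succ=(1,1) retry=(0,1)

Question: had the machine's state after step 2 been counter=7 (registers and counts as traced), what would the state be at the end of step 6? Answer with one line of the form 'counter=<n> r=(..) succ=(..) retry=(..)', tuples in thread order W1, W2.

counter=8 r=(7,7) succ=(1,1) retry=(0,1)

state after step 2 := counter=7 r=(0,5) succ=(0,1) retry=(0,0)
step 3 (W1 LOAD): counter=7 r=(7,5) succ=(0,1) retry=(0,0)
step 4 (W2 LOAD): counter=7 r=(7,7) succ=(0,1) retry=(0,0)
step 5 (W1 CAS): counter=8 r=(7,7) succ=(1,1) retry=(0,0)
step 6 (W2 CAS): counter=8 r=(7,7) succ=(1,1) retry=(0,1)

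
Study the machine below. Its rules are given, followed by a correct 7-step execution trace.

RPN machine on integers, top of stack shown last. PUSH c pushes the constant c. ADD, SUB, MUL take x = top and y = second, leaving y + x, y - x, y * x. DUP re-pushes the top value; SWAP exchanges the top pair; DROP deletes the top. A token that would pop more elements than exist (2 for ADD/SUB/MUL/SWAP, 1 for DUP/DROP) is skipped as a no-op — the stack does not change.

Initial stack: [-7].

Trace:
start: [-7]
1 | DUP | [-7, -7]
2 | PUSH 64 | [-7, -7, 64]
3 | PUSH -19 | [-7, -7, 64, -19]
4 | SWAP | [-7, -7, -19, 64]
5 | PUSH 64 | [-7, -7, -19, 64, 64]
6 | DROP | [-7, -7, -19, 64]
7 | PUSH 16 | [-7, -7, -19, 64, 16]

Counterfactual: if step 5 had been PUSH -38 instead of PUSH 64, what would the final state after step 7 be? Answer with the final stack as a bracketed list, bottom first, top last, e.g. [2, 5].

(re-executing from step 5 with the substitution; state before step 5: [-7, -7, -19, 64])
5 | PUSH -38 | [-7, -7, -19, 64, -38]
6 | DROP | [-7, -7, -19, 64]
7 | PUSH 16 | [-7, -7, -19, 64, 16]

[-7, -7, -19, 64, 16]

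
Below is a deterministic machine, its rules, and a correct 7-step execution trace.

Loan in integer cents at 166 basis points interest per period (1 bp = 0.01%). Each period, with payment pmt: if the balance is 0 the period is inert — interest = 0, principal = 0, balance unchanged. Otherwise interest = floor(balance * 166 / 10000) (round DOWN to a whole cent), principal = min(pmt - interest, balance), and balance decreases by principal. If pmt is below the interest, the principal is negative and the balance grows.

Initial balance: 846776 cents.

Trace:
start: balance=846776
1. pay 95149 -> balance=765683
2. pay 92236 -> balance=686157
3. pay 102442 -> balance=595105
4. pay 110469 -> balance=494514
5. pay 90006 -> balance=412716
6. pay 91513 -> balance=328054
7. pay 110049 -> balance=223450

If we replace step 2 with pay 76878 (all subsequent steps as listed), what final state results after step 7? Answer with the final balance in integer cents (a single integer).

240125

(re-executing from step 2 with the substitution; state before step 2: balance=765683)
2. pay 76878 -> balance=701515
3. pay 102442 -> balance=610718
4. pay 110469 -> balance=510386
5. pay 90006 -> balance=428852
6. pay 91513 -> balance=344457
7. pay 110049 -> balance=240125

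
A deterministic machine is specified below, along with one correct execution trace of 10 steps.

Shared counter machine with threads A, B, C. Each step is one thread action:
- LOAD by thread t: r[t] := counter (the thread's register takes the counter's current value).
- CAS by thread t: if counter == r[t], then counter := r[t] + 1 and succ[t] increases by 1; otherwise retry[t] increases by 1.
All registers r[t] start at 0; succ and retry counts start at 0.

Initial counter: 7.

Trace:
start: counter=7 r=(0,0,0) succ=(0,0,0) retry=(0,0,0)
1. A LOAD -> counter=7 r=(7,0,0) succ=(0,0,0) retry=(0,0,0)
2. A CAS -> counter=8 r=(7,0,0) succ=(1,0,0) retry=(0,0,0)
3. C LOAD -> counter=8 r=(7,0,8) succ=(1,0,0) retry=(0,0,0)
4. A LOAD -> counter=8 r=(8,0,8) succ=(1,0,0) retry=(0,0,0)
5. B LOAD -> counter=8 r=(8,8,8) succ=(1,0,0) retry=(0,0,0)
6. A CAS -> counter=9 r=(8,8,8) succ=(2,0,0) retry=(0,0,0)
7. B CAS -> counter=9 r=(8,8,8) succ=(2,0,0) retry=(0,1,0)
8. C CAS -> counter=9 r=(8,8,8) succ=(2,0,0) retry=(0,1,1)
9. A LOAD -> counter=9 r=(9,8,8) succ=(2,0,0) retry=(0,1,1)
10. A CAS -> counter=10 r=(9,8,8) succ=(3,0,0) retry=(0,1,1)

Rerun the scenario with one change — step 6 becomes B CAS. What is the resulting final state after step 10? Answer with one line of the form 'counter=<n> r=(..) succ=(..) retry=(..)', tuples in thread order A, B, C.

(re-executing from step 6 with the substitution; state before step 6: counter=8 r=(8,8,8) succ=(1,0,0) retry=(0,0,0))
6. B CAS -> counter=9 r=(8,8,8) succ=(1,1,0) retry=(0,0,0)
7. B CAS -> counter=9 r=(8,8,8) succ=(1,1,0) retry=(0,1,0)
8. C CAS -> counter=9 r=(8,8,8) succ=(1,1,0) retry=(0,1,1)
9. A LOAD -> counter=9 r=(9,8,8) succ=(1,1,0) retry=(0,1,1)
10. A CAS -> counter=10 r=(9,8,8) succ=(2,1,0) retry=(0,1,1)

counter=10 r=(9,8,8) succ=(2,1,0) retry=(0,1,1)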